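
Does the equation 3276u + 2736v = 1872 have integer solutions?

yes

gcd(3276, 2736):
  3276 = 1*2736 + 540
  2736 = 5*540 + 36
  540 = 15*36
so gcd(3276, 2736) = 36.
36 divides 1872, so integer solutions exist.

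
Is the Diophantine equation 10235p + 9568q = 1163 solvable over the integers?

gcd(10235, 9568) = 23  (10235 = 1·9568 + 667, 9568 = 14·667 + 230, 667 = 2·230 + 207, 230 = 1·207 + 23, 207 = 9·23).
23 does not divide 1163 (remainder 13), so no integer solutions.

no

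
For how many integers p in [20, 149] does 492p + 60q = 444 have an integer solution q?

gcd(492, 60) = 12.
By Bézout, 492·(1) + 60·(-8) = 12.
Particular solution: (2, -9).
General solution: p = 2 + 5t, q = -9 - 41t for integer t.
20 ≤ 2 + 5t ≤ 149 gives t ∈ [4, 29], which is 26 values.

26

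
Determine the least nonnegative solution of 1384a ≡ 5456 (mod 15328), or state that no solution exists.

gcd(15328, 1384):
  15328 = 11·1384 + 104
  1384 = 13·104 + 32
  104 = 3·32 + 8
  32 = 4·8
so gcd(15328, 1384) = 8.
8 divides 5456, so solutions exist.
Back-substitute for Bézout coefficients:
  8 = 104 - 3·32
  ... = 1384·(-443) + 15328·(40)
So 1384·(-443) ≡ 8 (mod 15328); multiply by 682: a ≡ -302126 (mod 1916).
Smallest nonnegative: a = -302126 mod 1916 = 602.

602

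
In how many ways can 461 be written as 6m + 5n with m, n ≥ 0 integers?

gcd(6, 5) = 1.
By Bézout, 6·(1) + 5·(-1) = 1.
One solution: (1, 91).
General: m = 1 + 5t, n = 91 - 6t.
m ≥ 0 ⇒ t ≥ 0; n ≥ 0 ⇒ t ≤ 15. So t ∈ [0, 15]: 16 solutions.

16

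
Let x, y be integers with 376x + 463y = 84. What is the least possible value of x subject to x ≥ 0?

15

gcd(463, 376) = 1  (463 = 1*376 + 87, 376 = 4*87 + 28, 87 = 3*28 + 3, 28 = 9*3 + 1, 3 = 3*1).
1 divides 84, so solutions exist.
Back-substituting, 376*(149) + 463*(-121) = 1.
Scale by 84/1 = 84: (x₀, y₀) = (12516, -10164).
General solution: x = 12516 + 463t, y = -10164 - 376t for integer t.
x ≥ 0: smallest is 12516 mod 463 = 15 (at t = -27), with y = -12.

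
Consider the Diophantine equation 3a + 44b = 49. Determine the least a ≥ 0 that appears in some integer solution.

31

gcd(44, 3):
  44 = 14*3 + 2
  3 = 1*2 + 1
  2 = 2*1
so gcd(44, 3) = 1.
1 divides 49, so solutions exist.
Back-substitute for Bézout coefficients:
  1 = 3 - 1*2
  ... = 3*(15) + 44*(-1)
Scale by 49/1 = 49: (a₀, b₀) = (735, -49).
General solution: a = 735 + 44t, b = -49 - 3t for integer t.
a ≥ 0: smallest is 735 mod 44 = 31 (at t = -16), with b = -1.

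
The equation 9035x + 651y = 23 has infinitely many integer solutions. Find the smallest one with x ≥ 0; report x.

gcd(9035, 651):
  9035 = 13*651 + 572
  651 = 1*572 + 79
  572 = 7*79 + 19
  79 = 4*19 + 3
  19 = 6*3 + 1
  3 = 3*1
so gcd(9035, 651) = 1.
1 divides 23, so solutions exist.
Back-substitute for Bézout coefficients:
  1 = 19 - 6*3
  ... = 9035*(206) + 651*(-2859)
Scale by 23/1 = 23: (x₀, y₀) = (4738, -65757).
General solution: x = 4738 + 651t, y = -65757 - 9035t for integer t.
x ≥ 0: smallest is 4738 mod 651 = 181 (at t = -7), with y = -2512.

181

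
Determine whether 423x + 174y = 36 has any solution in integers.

gcd(423, 174):
  423 = 2×174 + 75
  174 = 2×75 + 24
  75 = 3×24 + 3
  24 = 8×3
so gcd(423, 174) = 3.
3 divides 36, so integer solutions exist.

yes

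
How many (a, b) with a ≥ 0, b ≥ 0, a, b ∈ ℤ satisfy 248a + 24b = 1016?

gcd(248, 24) = 8.
By Bézout, 248×(1) + 24×(-10) = 8.
One solution: (1, 32).
General: a = 1 + 3t, b = 32 - 31t.
a ≥ 0 ⇒ t ≥ 0; b ≥ 0 ⇒ t ≤ 1. So t ∈ [0, 1]: 2 solutions.

2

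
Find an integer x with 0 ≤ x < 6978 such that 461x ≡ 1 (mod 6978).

gcd(6978, 461) = 1.
By Bézout, 461*(-2437) + 6978*(161) = 1.
So 461*-2437 ≡ 1 (mod 6978), and -2437 mod 6978 = 4541.

4541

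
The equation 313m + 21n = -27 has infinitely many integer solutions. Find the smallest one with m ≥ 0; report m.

3

gcd(313, 21) = 1  (313 = 14×21 + 19, 21 = 1×19 + 2, 19 = 9×2 + 1, 2 = 2×1).
1 divides -27, so solutions exist.
Back-substituting, 313×(10) + 21×(-149) = 1.
Scale by -27/1 = -27: (m₀, n₀) = (-270, 4023).
General solution: m = -270 + 21t, n = 4023 - 313t for integer t.
m ≥ 0: smallest is -270 mod 21 = 3 (at t = 13), with n = -46.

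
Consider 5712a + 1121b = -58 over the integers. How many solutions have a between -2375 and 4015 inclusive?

6

gcd(5712, 1121) = 1.
By Bézout, 5712·(-220) + 1121·(1121) = 1.
Particular solution: (429, -2186).
General solution: a = 429 + 1121t, b = -2186 - 5712t for integer t.
-2375 ≤ 429 + 1121t ≤ 4015 gives t ∈ [-2, 3], which is 6 values.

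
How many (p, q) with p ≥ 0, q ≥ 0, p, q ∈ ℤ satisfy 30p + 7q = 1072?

gcd(30, 7) = 1.
By Bézout, 30·(-3) + 7·(13) = 1.
One solution: (4, 136).
General: p = 4 + 7t, q = 136 - 30t.
p ≥ 0 ⇒ t ≥ 0; q ≥ 0 ⇒ t ≤ 4. So t ∈ [0, 4]: 5 solutions.

5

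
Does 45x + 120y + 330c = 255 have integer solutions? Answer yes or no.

yes

gcd(120, 45):
  120 = 2·45 + 30
  45 = 1·30 + 15
  30 = 2·15
so gcd(120, 45) = 15.
gcd(15, 330) = 15.
15 divides 255, so integer solutions exist.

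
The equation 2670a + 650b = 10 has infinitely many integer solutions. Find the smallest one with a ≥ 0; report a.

28

gcd(2670, 650):
  2670 = 4*650 + 70
  650 = 9*70 + 20
  70 = 3*20 + 10
  20 = 2*10
so gcd(2670, 650) = 10.
10 divides 10, so solutions exist.
Back-substitute for Bézout coefficients:
  10 = 70 - 3*20
  ... = 2670*(28) + 650*(-115)
Scale by 10/10 = 1: (a₀, b₀) = (28, -115).
General solution: a = 28 + 65t, b = -115 - 267t for integer t.
a ≥ 0: smallest is 28 mod 65 = 28 (at t = 0), with b = -115.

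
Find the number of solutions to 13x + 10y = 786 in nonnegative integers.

gcd(13, 10) = 1  (13 = 1*10 + 3, 10 = 3*3 + 1, 3 = 3*1).
Back-substituting, 13*(-3) + 10*(4) = 1.
Scale by 786: one solution is (-2358, 3144). Reduce x mod 10: (2, 76).
General: x = 2 + 10t, y = 76 - 13t.
x ≥ 0 ⇒ t ≥ 0; y ≥ 0 ⇒ t ≤ 5. So t ∈ [0, 5]: 6 solutions.

6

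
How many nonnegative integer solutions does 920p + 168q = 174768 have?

gcd(920, 168) = 8.
By Bézout, 920*(-2) + 168*(11) = 8.
One solution: (9, 991).
General: p = 9 + 21t, q = 991 - 115t.
p ≥ 0 ⇒ t ≥ 0; q ≥ 0 ⇒ t ≤ 8. So t ∈ [0, 8]: 9 solutions.

9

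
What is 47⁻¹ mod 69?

47

gcd(69, 47) = 1  (69 = 1*47 + 22, 47 = 2*22 + 3, 22 = 7*3 + 1, 3 = 3*1).
Back-substituting, 47*(-22) + 69*(15) = 1.
So 47*-22 ≡ 1 (mod 69), and -22 mod 69 = 47.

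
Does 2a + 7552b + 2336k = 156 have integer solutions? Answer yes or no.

gcd(7552, 2) = 2  (7552 = 3776*2).
gcd(2, 2336) = 2.
2 divides 156, so integer solutions exist.

yes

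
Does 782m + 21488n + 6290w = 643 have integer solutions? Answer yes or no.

gcd(21488, 782):
  21488 = 27·782 + 374
  782 = 2·374 + 34
  374 = 11·34
so gcd(21488, 782) = 34.
gcd(34, 6290) = 34.
34 does not divide 643 (remainder 31), so no integer solutions.

no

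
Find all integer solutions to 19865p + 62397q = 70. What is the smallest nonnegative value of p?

20888

gcd(62397, 19865):
  62397 = 3·19865 + 2802
  19865 = 7·2802 + 251
  2802 = 11·251 + 41
  251 = 6·41 + 5
  41 = 8·5 + 1
  5 = 5·1
so gcd(62397, 19865) = 1.
1 divides 70, so solutions exist.
Back-substitute for Bézout coefficients:
  1 = 41 - 8·5
  ... = 19865·(-12181) + 62397·(3878)
Scale by 70/1 = 70: (p₀, q₀) = (-852670, 271460).
General solution: p = -852670 + 62397t, q = 271460 - 19865t for integer t.
p ≥ 0: smallest is -852670 mod 62397 = 20888 (at t = 14), with q = -6650.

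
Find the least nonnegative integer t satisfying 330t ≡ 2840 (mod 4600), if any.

148

gcd(4600, 330):
  4600 = 13*330 + 310
  330 = 1*310 + 20
  310 = 15*20 + 10
  20 = 2*10
so gcd(4600, 330) = 10.
10 divides 2840, so solutions exist.
Back-substitute for Bézout coefficients:
  10 = 310 - 15*20
  ... = 330*(-223) + 4600*(16)
So 330*(-223) ≡ 10 (mod 4600); multiply by 284: t ≡ -63332 (mod 460).
Smallest nonnegative: t = -63332 mod 460 = 148.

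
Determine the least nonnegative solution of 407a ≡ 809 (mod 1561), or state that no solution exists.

25

gcd(1561, 407) = 1.
1 divides 809, so solutions exist.
By Bézout, 407×(-629) + 1561×(164) = 1.
So 407×(-629) ≡ 1 (mod 1561); multiply by 809: a ≡ -508861 (mod 1561).
Smallest nonnegative: a = -508861 mod 1561 = 25.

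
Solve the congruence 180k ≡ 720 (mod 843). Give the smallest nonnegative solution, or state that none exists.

gcd(843, 180) = 3.
3 divides 720, so solutions exist.
By Bézout, 180·(89) + 843·(-19) = 3.
So 180·(89) ≡ 3 (mod 843); multiply by 240: k ≡ 21360 (mod 281).
Smallest nonnegative: k = 21360 mod 281 = 4.

4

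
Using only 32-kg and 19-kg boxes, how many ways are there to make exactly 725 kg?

Need nonnegative integers with 32j + 19k = 725.
gcd(32, 19) = 1, and 32·(3) + 19·(-5) = 1.
So (j₀, k₀) = (2175, -3625); general j = 2175 + 19t, k = -3625 - 32t.
j ≥ 0 ⇒ t ≥ -114; k ≥ 0 ⇒ t ≤ -114. That's 1 value of t.

1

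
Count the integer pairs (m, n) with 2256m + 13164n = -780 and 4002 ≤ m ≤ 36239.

gcd(13164, 2256) = 12  (13164 = 5*2256 + 1884, 2256 = 1*1884 + 372, 1884 = 5*372 + 24, 372 = 15*24 + 12, 24 = 2*12).
Back-substituting, 2256*(531) + 13164*(-91) = 12.
Scale by -65: particular solution (-34515, 5915); reduce m mod 1097: (589, -101).
General solution: m = 589 + 1097t, n = -101 - 188t for integer t.
4002 ≤ 589 + 1097t ≤ 36239 gives t ∈ [4, 32], which is 29 values.

29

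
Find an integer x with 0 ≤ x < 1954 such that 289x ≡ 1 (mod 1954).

gcd(1954, 289) = 1  (1954 = 6×289 + 220, 289 = 1×220 + 69, 220 = 3×69 + 13, 69 = 5×13 + 4, 13 = 3×4 + 1, 4 = 4×1).
Back-substituting, 289×(-453) + 1954×(67) = 1.
So 289×-453 ≡ 1 (mod 1954), and -453 mod 1954 = 1501.

1501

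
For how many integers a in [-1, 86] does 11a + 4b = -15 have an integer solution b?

gcd(11, 4) = 1.
By Bézout, 11·(-1) + 4·(3) = 1.
Particular solution: (3, -12).
General solution: a = 3 + 4t, b = -12 - 11t for integer t.
-1 ≤ 3 + 4t ≤ 86 gives t ∈ [-1, 20], which is 22 values.

22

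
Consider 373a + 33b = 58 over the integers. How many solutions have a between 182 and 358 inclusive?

gcd(373, 33) = 1.
By Bézout, 373×(10) + 33×(-113) = 1.
Particular solution: (19, -213).
General solution: a = 19 + 33t, b = -213 - 373t for integer t.
182 ≤ 19 + 33t ≤ 358 gives t ∈ [5, 10], which is 6 values.

6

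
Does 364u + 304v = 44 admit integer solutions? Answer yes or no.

gcd(364, 304) = 4.
4 divides 44, so integer solutions exist.

yes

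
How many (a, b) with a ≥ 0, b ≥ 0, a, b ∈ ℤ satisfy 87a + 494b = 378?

0

gcd(494, 87) = 1.
By Bézout, 87·(159) + 494·(-28) = 1.
One solution: (328, -57).
General: a = 328 + 494t, b = -57 - 87t.
a ≥ 0 ⇒ t ≥ 0; b ≥ 0 ⇒ t ≤ -1. So t ∈ [0, -1]: 0 solutions.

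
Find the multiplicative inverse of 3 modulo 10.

gcd(10, 3) = 1.
By Bézout, 3·(-3) + 10·(1) = 1.
So 3·-3 ≡ 1 (mod 10), and -3 mod 10 = 7.

7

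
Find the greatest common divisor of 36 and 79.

gcd(79, 36) = 1  (79 = 2*36 + 7, 36 = 5*7 + 1, 7 = 7*1).

1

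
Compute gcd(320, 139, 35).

1

gcd(320, 139):
  320 = 2·139 + 42
  139 = 3·42 + 13
  42 = 3·13 + 3
  13 = 4·3 + 1
  3 = 3·1
so gcd(320, 139) = 1.
gcd(1, 35) = 1.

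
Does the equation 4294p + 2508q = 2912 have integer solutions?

gcd(4294, 2508):
  4294 = 1×2508 + 1786
  2508 = 1×1786 + 722
  1786 = 2×722 + 342
  722 = 2×342 + 38
  342 = 9×38
so gcd(4294, 2508) = 38.
38 does not divide 2912 (remainder 24), so no integer solutions.

no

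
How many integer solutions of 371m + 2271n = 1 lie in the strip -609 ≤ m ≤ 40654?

18

gcd(2271, 371) = 1.
By Bézout, 371*(-202) + 2271*(33) = 1.
Particular solution: (2069, -338).
General solution: m = 2069 + 2271t, n = -338 - 371t for integer t.
-609 ≤ 2069 + 2271t ≤ 40654 gives t ∈ [-1, 16], which is 18 values.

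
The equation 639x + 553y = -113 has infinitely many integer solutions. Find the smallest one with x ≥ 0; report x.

108

gcd(639, 553) = 1  (639 = 1·553 + 86, 553 = 6·86 + 37, 86 = 2·37 + 12, 37 = 3·12 + 1, 12 = 12·1).
1 divides -113, so solutions exist.
Back-substituting, 639·(-45) + 553·(52) = 1.
Scale by -113/1 = -113: (x₀, y₀) = (5085, -5876).
General solution: x = 5085 + 553t, y = -5876 - 639t for integer t.
x ≥ 0: smallest is 5085 mod 553 = 108 (at t = -9), with y = -125.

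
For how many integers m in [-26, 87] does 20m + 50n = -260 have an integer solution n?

23

gcd(50, 20) = 10.
By Bézout, 20×(-2) + 50×(1) = 10.
Particular solution: (2, -6).
General solution: m = 2 + 5t, n = -6 - 2t for integer t.
-26 ≤ 2 + 5t ≤ 87 gives t ∈ [-5, 17], which is 23 values.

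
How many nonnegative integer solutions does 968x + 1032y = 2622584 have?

21

gcd(1032, 968) = 8  (1032 = 1*968 + 64, 968 = 15*64 + 8, 64 = 8*8).
Back-substituting, 968*(16) + 1032*(-15) = 8.
Scale by 327823: one solution is (5245168, -4917345). Reduce x mod 129: (28, 2515).
General: x = 28 + 129t, y = 2515 - 121t.
x ≥ 0 ⇒ t ≥ 0; y ≥ 0 ⇒ t ≤ 20. So t ∈ [0, 20]: 21 solutions.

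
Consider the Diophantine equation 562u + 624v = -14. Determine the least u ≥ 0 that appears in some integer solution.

121

gcd(624, 562):
  624 = 1*562 + 62
  562 = 9*62 + 4
  62 = 15*4 + 2
  4 = 2*2
so gcd(624, 562) = 2.
2 divides -14, so solutions exist.
Back-substitute for Bézout coefficients:
  2 = 62 - 15*4
  ... = 562*(-151) + 624*(136)
Scale by -14/2 = -7: (u₀, v₀) = (1057, -952).
General solution: u = 1057 + 312t, v = -952 - 281t for integer t.
u ≥ 0: smallest is 1057 mod 312 = 121 (at t = -3), with v = -109.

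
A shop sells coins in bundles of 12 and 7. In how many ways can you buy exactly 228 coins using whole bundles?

3

Need nonnegative integers with 12j + 7k = 228.
gcd(12, 7) = 1, and 12·(3) + 7·(-5) = 1.
So (j₀, k₀) = (684, -1140); general j = 684 + 7t, k = -1140 - 12t.
j ≥ 0 ⇒ t ≥ -97; k ≥ 0 ⇒ t ≤ -95. That's 3 values of t.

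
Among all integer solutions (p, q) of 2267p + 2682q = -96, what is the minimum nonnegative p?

1338

gcd(2682, 2267) = 1.
1 divides -96, so solutions exist.
By Bézout, 2267*(-433) + 2682*(366) = 1.
Scale by -96/1 = -96: (p₀, q₀) = (41568, -35136).
General solution: p = 41568 + 2682t, q = -35136 - 2267t for integer t.
p ≥ 0: smallest is 41568 mod 2682 = 1338 (at t = -15), with q = -1131.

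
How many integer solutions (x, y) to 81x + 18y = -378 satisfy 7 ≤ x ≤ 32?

13

gcd(81, 18):
  81 = 4×18 + 9
  18 = 2×9
so gcd(81, 18) = 9.
Back-substitute for Bézout coefficients:
  9 = 81 - 4×18
  ... = 81×(1) + 18×(-4)
Scale by -42: particular solution (-42, 168); reduce x mod 2: (0, -21).
General solution: x = 0 + 2t, y = -21 - 9t for integer t.
7 ≤ 0 + 2t ≤ 32 gives t ∈ [4, 16], which is 13 values.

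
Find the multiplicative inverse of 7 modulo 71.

gcd(71, 7) = 1  (71 = 10*7 + 1, 7 = 7*1).
Back-substituting, 7*(-10) + 71*(1) = 1.
So 7*-10 ≡ 1 (mod 71), and -10 mod 71 = 61.

61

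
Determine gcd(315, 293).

1

gcd(315, 293) = 1  (315 = 1*293 + 22, 293 = 13*22 + 7, 22 = 3*7 + 1, 7 = 7*1).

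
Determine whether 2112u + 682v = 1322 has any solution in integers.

gcd(2112, 682) = 22.
22 does not divide 1322 (remainder 2), so no integer solutions.

no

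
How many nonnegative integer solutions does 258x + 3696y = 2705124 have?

17

gcd(3696, 258):
  3696 = 14·258 + 84
  258 = 3·84 + 6
  84 = 14·6
so gcd(3696, 258) = 6.
Back-substitute for Bézout coefficients:
  6 = 258 - 3·84
  ... = 258·(43) + 3696·(-3)
Scale by 450854: one solution is (19386722, -1352562). Reduce x mod 616: (586, 691).
General: x = 586 + 616t, y = 691 - 43t.
x ≥ 0 ⇒ t ≥ 0; y ≥ 0 ⇒ t ≤ 16. So t ∈ [0, 16]: 17 solutions.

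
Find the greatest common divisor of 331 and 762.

gcd(762, 331):
  762 = 2·331 + 100
  331 = 3·100 + 31
  100 = 3·31 + 7
  31 = 4·7 + 3
  7 = 2·3 + 1
  3 = 3·1
so gcd(762, 331) = 1.

1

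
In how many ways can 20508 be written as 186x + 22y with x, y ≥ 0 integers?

gcd(186, 22) = 2  (186 = 8·22 + 10, 22 = 2·10 + 2, 10 = 5·2).
Back-substituting, 186·(-2) + 22·(17) = 2.
Scale by 10254: one solution is (-20508, 174318). Reduce x mod 11: (7, 873).
General: x = 7 + 11t, y = 873 - 93t.
x ≥ 0 ⇒ t ≥ 0; y ≥ 0 ⇒ t ≤ 9. So t ∈ [0, 9]: 10 solutions.

10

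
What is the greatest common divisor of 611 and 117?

gcd(611, 117):
  611 = 5*117 + 26
  117 = 4*26 + 13
  26 = 2*13
so gcd(611, 117) = 13.

13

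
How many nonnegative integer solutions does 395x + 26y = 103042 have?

10

gcd(395, 26):
  395 = 15×26 + 5
  26 = 5×5 + 1
  5 = 5×1
so gcd(395, 26) = 1.
Back-substitute for Bézout coefficients:
  1 = 26 - 5×5
  ... = 395×(-5) + 26×(76)
Scale by 103042: one solution is (-515210, 7831192). Reduce x mod 26: (6, 3872).
General: x = 6 + 26t, y = 3872 - 395t.
x ≥ 0 ⇒ t ≥ 0; y ≥ 0 ⇒ t ≤ 9. So t ∈ [0, 9]: 10 solutions.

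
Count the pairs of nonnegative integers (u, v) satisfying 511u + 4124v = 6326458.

gcd(4124, 511) = 1.
By Bézout, 511·(-573) + 4124·(71) = 1.
One solution: (1550, 1342).
General: u = 1550 + 4124t, v = 1342 - 511t.
u ≥ 0 ⇒ t ≥ 0; v ≥ 0 ⇒ t ≤ 2. So t ∈ [0, 2]: 3 solutions.

3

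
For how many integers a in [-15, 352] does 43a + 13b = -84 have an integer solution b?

gcd(43, 13) = 1  (43 = 3*13 + 4, 13 = 3*4 + 1, 4 = 4*1).
Back-substituting, 43*(-3) + 13*(10) = 1.
Scale by -84: particular solution (252, -840); reduce a mod 13: (5, -23).
General solution: a = 5 + 13t, b = -23 - 43t for integer t.
-15 ≤ 5 + 13t ≤ 352 gives t ∈ [-1, 26], which is 28 values.

28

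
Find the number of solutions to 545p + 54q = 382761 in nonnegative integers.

gcd(545, 54) = 1  (545 = 10*54 + 5, 54 = 10*5 + 4, 5 = 1*4 + 1, 4 = 4*1).
Back-substituting, 545*(11) + 54*(-111) = 1.
Scale by 382761: one solution is (4210371, -42486471). Reduce p mod 54: (45, 6634).
General: p = 45 + 54t, q = 6634 - 545t.
p ≥ 0 ⇒ t ≥ 0; q ≥ 0 ⇒ t ≤ 12. So t ∈ [0, 12]: 13 solutions.

13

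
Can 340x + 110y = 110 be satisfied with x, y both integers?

gcd(340, 110) = 10  (340 = 3·110 + 10, 110 = 11·10).
10 divides 110, so integer solutions exist.

yes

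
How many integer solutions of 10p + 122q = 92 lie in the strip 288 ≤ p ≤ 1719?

gcd(122, 10) = 2.
By Bézout, 10*(-12) + 122*(1) = 2.
Particular solution: (58, -4).
General solution: p = 58 + 61t, q = -4 - 5t for integer t.
288 ≤ 58 + 61t ≤ 1719 gives t ∈ [4, 27], which is 24 values.

24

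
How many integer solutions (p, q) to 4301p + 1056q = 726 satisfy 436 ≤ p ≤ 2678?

24

gcd(4301, 1056) = 11  (4301 = 4·1056 + 77, 1056 = 13·77 + 55, 77 = 1·55 + 22, 55 = 2·22 + 11, 22 = 2·11).
Back-substituting, 4301·(-41) + 1056·(167) = 11.
Scale by 66: particular solution (-2706, 11022); reduce p mod 96: (78, -317).
General solution: p = 78 + 96t, q = -317 - 391t for integer t.
436 ≤ 78 + 96t ≤ 2678 gives t ∈ [4, 27], which is 24 values.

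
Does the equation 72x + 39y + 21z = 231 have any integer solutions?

gcd(72, 39) = 3  (72 = 1×39 + 33, 39 = 1×33 + 6, 33 = 5×6 + 3, 6 = 2×3).
gcd(3, 21) = 3.
3 divides 231, so integer solutions exist.

yes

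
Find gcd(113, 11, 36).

gcd(113, 11) = 1  (113 = 10·11 + 3, 11 = 3·3 + 2, 3 = 1·2 + 1, 2 = 2·1).
gcd(1, 36) = 1.

1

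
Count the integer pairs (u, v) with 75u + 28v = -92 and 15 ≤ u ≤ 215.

7

gcd(75, 28) = 1  (75 = 2·28 + 19, 28 = 1·19 + 9, 19 = 2·9 + 1, 9 = 9·1).
Back-substituting, 75·(3) + 28·(-8) = 1.
Scale by -92: particular solution (-276, 736); reduce u mod 28: (4, -14).
General solution: u = 4 + 28t, v = -14 - 75t for integer t.
15 ≤ 4 + 28t ≤ 215 gives t ∈ [1, 7], which is 7 values.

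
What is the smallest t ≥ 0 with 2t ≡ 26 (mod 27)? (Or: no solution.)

gcd(27, 2) = 1.
1 divides 26, so solutions exist.
By Bézout, 2×(-13) + 27×(1) = 1.
So 2×(-13) ≡ 1 (mod 27); multiply by 26: t ≡ -338 (mod 27).
Smallest nonnegative: t = -338 mod 27 = 13.

13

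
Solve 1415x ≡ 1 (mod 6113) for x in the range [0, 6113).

1201

gcd(6113, 1415):
  6113 = 4·1415 + 453
  1415 = 3·453 + 56
  453 = 8·56 + 5
  56 = 11·5 + 1
  5 = 5·1
so gcd(6113, 1415) = 1.
Back-substitute for Bézout coefficients:
  1 = 56 - 11·5
  ... = 1415·(1201) + 6113·(-278)
So 1415·1201 ≡ 1 (mod 6113), and 1201 mod 6113 = 1201.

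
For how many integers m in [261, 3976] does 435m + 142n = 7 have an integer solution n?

27

gcd(435, 142) = 1  (435 = 3·142 + 9, 142 = 15·9 + 7, 9 = 1·7 + 2, 7 = 3·2 + 1, 2 = 2·1).
Back-substituting, 435·(-63) + 142·(193) = 1.
Scale by 7: particular solution (-441, 1351); reduce m mod 142: (127, -389).
General solution: m = 127 + 142t, n = -389 - 435t for integer t.
261 ≤ 127 + 142t ≤ 3976 gives t ∈ [1, 27], which is 27 values.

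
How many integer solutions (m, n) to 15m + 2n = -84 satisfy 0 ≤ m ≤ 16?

9

gcd(15, 2) = 1  (15 = 7×2 + 1, 2 = 2×1).
Back-substituting, 15×(1) + 2×(-7) = 1.
Scale by -84: particular solution (-84, 588); reduce m mod 2: (0, -42).
General solution: m = 0 + 2t, n = -42 - 15t for integer t.
0 ≤ 0 + 2t ≤ 16 gives t ∈ [0, 8], which is 9 values.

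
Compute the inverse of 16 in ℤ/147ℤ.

46

gcd(147, 16) = 1  (147 = 9×16 + 3, 16 = 5×3 + 1, 3 = 3×1).
Back-substituting, 16×(46) + 147×(-5) = 1.
So 16×46 ≡ 1 (mod 147), and 46 mod 147 = 46.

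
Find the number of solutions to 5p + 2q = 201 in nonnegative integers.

20

gcd(5, 2):
  5 = 2*2 + 1
  2 = 2*1
so gcd(5, 2) = 1.
Back-substitute for Bézout coefficients:
  1 = 5 - 2*2
  ... = 5*(1) + 2*(-2)
Scale by 201: one solution is (201, -402). Reduce p mod 2: (1, 98).
General: p = 1 + 2t, q = 98 - 5t.
p ≥ 0 ⇒ t ≥ 0; q ≥ 0 ⇒ t ≤ 19. So t ∈ [0, 19]: 20 solutions.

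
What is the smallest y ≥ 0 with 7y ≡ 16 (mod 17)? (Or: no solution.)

12

gcd(17, 7) = 1.
1 divides 16, so solutions exist.
By Bézout, 7*(5) + 17*(-2) = 1.
So 7*(5) ≡ 1 (mod 17); multiply by 16: y ≡ 80 (mod 17).
Smallest nonnegative: y = 80 mod 17 = 12.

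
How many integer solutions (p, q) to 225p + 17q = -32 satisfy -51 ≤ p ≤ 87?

8

gcd(225, 17):
  225 = 13×17 + 4
  17 = 4×4 + 1
  4 = 4×1
so gcd(225, 17) = 1.
Back-substitute for Bézout coefficients:
  1 = 17 - 4×4
  ... = 225×(-4) + 17×(53)
Scale by -32: particular solution (128, -1696); reduce p mod 17: (9, -121).
General solution: p = 9 + 17t, q = -121 - 225t for integer t.
-51 ≤ 9 + 17t ≤ 87 gives t ∈ [-3, 4], which is 8 values.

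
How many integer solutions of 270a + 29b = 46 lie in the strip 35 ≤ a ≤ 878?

29

gcd(270, 29) = 1  (270 = 9×29 + 9, 29 = 3×9 + 2, 9 = 4×2 + 1, 2 = 2×1).
Back-substituting, 270×(13) + 29×(-121) = 1.
Scale by 46: particular solution (598, -5566); reduce a mod 29: (18, -166).
General solution: a = 18 + 29t, b = -166 - 270t for integer t.
35 ≤ 18 + 29t ≤ 878 gives t ∈ [1, 29], which is 29 values.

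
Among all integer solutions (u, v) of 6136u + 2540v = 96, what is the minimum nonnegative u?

231

gcd(6136, 2540):
  6136 = 2*2540 + 1056
  2540 = 2*1056 + 428
  1056 = 2*428 + 200
  428 = 2*200 + 28
  200 = 7*28 + 4
  28 = 7*4
so gcd(6136, 2540) = 4.
4 divides 96, so solutions exist.
Back-substitute for Bézout coefficients:
  4 = 200 - 7*28
  ... = 6136*(89) + 2540*(-215)
Scale by 96/4 = 24: (u₀, v₀) = (2136, -5160).
General solution: u = 2136 + 635t, v = -5160 - 1534t for integer t.
u ≥ 0: smallest is 2136 mod 635 = 231 (at t = -3), with v = -558.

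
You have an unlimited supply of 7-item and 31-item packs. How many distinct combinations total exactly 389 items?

1

Need nonnegative integers with 7j + 31k = 389.
gcd(7, 31) = 1, and 7·(9) + 31·(-2) = 1.
So (j₀, k₀) = (3501, -778); general j = 3501 + 31t, k = -778 - 7t.
j ≥ 0 ⇒ t ≥ -112; k ≥ 0 ⇒ t ≤ -112. That's 1 value of t.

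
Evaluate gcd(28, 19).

gcd(28, 19) = 1  (28 = 1*19 + 9, 19 = 2*9 + 1, 9 = 9*1).

1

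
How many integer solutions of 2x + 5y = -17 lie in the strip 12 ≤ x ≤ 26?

gcd(5, 2) = 1.
By Bézout, 2×(-2) + 5×(1) = 1.
Particular solution: (4, -5).
General solution: x = 4 + 5t, y = -5 - 2t for integer t.
12 ≤ 4 + 5t ≤ 26 gives t ∈ [2, 4], which is 3 values.

3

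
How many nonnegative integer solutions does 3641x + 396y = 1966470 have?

gcd(3641, 396):
  3641 = 9×396 + 77
  396 = 5×77 + 11
  77 = 7×11
so gcd(3641, 396) = 11.
Back-substitute for Bézout coefficients:
  11 = 396 - 5×77
  ... = 3641×(-5) + 396×(46)
Scale by 178770: one solution is (-893850, 8223420). Reduce x mod 36: (30, 4690).
General: x = 30 + 36t, y = 4690 - 331t.
x ≥ 0 ⇒ t ≥ 0; y ≥ 0 ⇒ t ≤ 14. So t ∈ [0, 14]: 15 solutions.

15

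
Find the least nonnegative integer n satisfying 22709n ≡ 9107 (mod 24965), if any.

gcd(24965, 22709) = 1  (24965 = 1·22709 + 2256, 22709 = 10·2256 + 149, 2256 = 15·149 + 21, 149 = 7·21 + 2, 21 = 10·2 + 1, 2 = 2·1).
1 divides 9107, so solutions exist.
Back-substituting, 22709·(-11896) + 24965·(10821) = 1.
So 22709·(-11896) ≡ 1 (mod 24965); multiply by 9107: n ≡ -108336872 (mod 24965).
Smallest nonnegative: n = -108336872 mod 24965 = 11228.

11228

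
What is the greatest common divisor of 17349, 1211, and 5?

1

gcd(17349, 1211) = 1.
gcd(1, 5) = 1.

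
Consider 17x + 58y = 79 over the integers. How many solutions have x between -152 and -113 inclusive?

gcd(58, 17) = 1  (58 = 3*17 + 7, 17 = 2*7 + 3, 7 = 2*3 + 1, 3 = 3*1).
Back-substituting, 17*(-17) + 58*(5) = 1.
Scale by 79: particular solution (-1343, 395); reduce x mod 58: (49, -13).
General solution: x = 49 + 58t, y = -13 - 17t for integer t.
-152 ≤ 49 + 58t ≤ -113 gives t ∈ [-3, -3], which is 1 value.

1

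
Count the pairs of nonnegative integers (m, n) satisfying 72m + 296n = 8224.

gcd(296, 72) = 8  (296 = 4×72 + 8, 72 = 9×8).
Back-substituting, 72×(-4) + 296×(1) = 8.
Scale by 1028: one solution is (-4112, 1028). Reduce m mod 37: (32, 20).
General: m = 32 + 37t, n = 20 - 9t.
m ≥ 0 ⇒ t ≥ 0; n ≥ 0 ⇒ t ≤ 2. So t ∈ [0, 2]: 3 solutions.

3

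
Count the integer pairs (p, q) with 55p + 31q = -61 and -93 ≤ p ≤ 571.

gcd(55, 31) = 1  (55 = 1·31 + 24, 31 = 1·24 + 7, 24 = 3·7 + 3, 7 = 2·3 + 1, 3 = 3·1).
Back-substituting, 55·(-9) + 31·(16) = 1.
Scale by -61: particular solution (549, -976); reduce p mod 31: (22, -41).
General solution: p = 22 + 31t, q = -41 - 55t for integer t.
-93 ≤ 22 + 31t ≤ 571 gives t ∈ [-3, 17], which is 21 values.

21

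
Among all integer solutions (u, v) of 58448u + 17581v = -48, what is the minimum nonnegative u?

gcd(58448, 17581):
  58448 = 3·17581 + 5705
  17581 = 3·5705 + 466
  5705 = 12·466 + 113
  466 = 4·113 + 14
  113 = 8·14 + 1
  14 = 14·1
so gcd(58448, 17581) = 1.
1 divides -48, so solutions exist.
Back-substitute for Bézout coefficients:
  1 = 113 - 8·14
  ... = 58448·(1245) + 17581·(-4139)
Scale by -48/1 = -48: (u₀, v₀) = (-59760, 198672).
General solution: u = -59760 + 17581t, v = 198672 - 58448t for integer t.
u ≥ 0: smallest is -59760 mod 17581 = 10564 (at t = 4), with v = -35120.

10564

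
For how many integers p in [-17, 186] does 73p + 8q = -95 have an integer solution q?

gcd(73, 8):
  73 = 9×8 + 1
  8 = 8×1
so gcd(73, 8) = 1.
Back-substitute for Bézout coefficients:
  1 = 73 - 9×8
  ... = 73×(1) + 8×(-9)
Scale by -95: particular solution (-95, 855); reduce p mod 8: (1, -21).
General solution: p = 1 + 8t, q = -21 - 73t for integer t.
-17 ≤ 1 + 8t ≤ 186 gives t ∈ [-2, 23], which is 26 values.

26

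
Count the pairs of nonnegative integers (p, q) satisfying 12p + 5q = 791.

gcd(12, 5) = 1.
By Bézout, 12*(-2) + 5*(5) = 1.
One solution: (3, 151).
General: p = 3 + 5t, q = 151 - 12t.
p ≥ 0 ⇒ t ≥ 0; q ≥ 0 ⇒ t ≤ 12. So t ∈ [0, 12]: 13 solutions.

13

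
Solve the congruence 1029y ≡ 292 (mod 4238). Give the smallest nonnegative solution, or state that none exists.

gcd(4238, 1029) = 1  (4238 = 4·1029 + 122, 1029 = 8·122 + 53, 122 = 2·53 + 16, 53 = 3·16 + 5, 16 = 3·5 + 1, 5 = 5·1).
1 divides 292, so solutions exist.
Back-substituting, 1029·(-799) + 4238·(194) = 1.
So 1029·(-799) ≡ 1 (mod 4238); multiply by 292: y ≡ -233308 (mod 4238).
Smallest nonnegative: y = -233308 mod 4238 = 4020.

4020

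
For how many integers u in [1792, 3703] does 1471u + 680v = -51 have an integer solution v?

3

gcd(1471, 680) = 1.
By Bézout, 1471*(-49) + 680*(106) = 1.
Particular solution: (459, -993).
General solution: u = 459 + 680t, v = -993 - 1471t for integer t.
1792 ≤ 459 + 680t ≤ 3703 gives t ∈ [2, 4], which is 3 values.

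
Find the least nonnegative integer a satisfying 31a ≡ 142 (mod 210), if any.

52

gcd(210, 31) = 1.
1 divides 142, so solutions exist.
By Bézout, 31*(61) + 210*(-9) = 1.
So 31*(61) ≡ 1 (mod 210); multiply by 142: a ≡ 8662 (mod 210).
Smallest nonnegative: a = 8662 mod 210 = 52.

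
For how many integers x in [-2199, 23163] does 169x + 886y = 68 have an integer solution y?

gcd(886, 169):
  886 = 5*169 + 41
  169 = 4*41 + 5
  41 = 8*5 + 1
  5 = 5*1
so gcd(886, 169) = 1.
Back-substitute for Bézout coefficients:
  1 = 41 - 8*5
  ... = 169*(-173) + 886*(33)
Scale by 68: particular solution (-11764, 2244); reduce x mod 886: (640, -122).
General solution: x = 640 + 886t, y = -122 - 169t for integer t.
-2199 ≤ 640 + 886t ≤ 23163 gives t ∈ [-3, 25], which is 29 values.

29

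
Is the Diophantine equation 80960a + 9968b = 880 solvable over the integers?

gcd(80960, 9968) = 16.
16 divides 880, so integer solutions exist.

yes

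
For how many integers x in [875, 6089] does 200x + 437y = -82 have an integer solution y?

12

gcd(437, 200) = 1  (437 = 2·200 + 37, 200 = 5·37 + 15, 37 = 2·15 + 7, 15 = 2·7 + 1, 7 = 7·1).
Back-substituting, 200·(59) + 437·(-27) = 1.
Scale by -82: particular solution (-4838, 2214); reduce x mod 437: (406, -186).
General solution: x = 406 + 437t, y = -186 - 200t for integer t.
875 ≤ 406 + 437t ≤ 6089 gives t ∈ [2, 13], which is 12 values.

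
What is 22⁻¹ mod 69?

22

gcd(69, 22) = 1  (69 = 3·22 + 3, 22 = 7·3 + 1, 3 = 3·1).
Back-substituting, 22·(22) + 69·(-7) = 1.
So 22·22 ≡ 1 (mod 69), and 22 mod 69 = 22.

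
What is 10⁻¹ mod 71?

gcd(71, 10):
  71 = 7*10 + 1
  10 = 10*1
so gcd(71, 10) = 1.
Back-substitute for Bézout coefficients:
  1 = 71 - 7*10
  ... = 10*(-7) + 71*(1)
So 10*-7 ≡ 1 (mod 71), and -7 mod 71 = 64.

64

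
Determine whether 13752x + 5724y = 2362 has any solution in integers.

no

gcd(13752, 5724):
  13752 = 2×5724 + 2304
  5724 = 2×2304 + 1116
  2304 = 2×1116 + 72
  1116 = 15×72 + 36
  72 = 2×36
so gcd(13752, 5724) = 36.
36 does not divide 2362 (remainder 22), so no integer solutions.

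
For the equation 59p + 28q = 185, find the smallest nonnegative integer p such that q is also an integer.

15

gcd(59, 28):
  59 = 2*28 + 3
  28 = 9*3 + 1
  3 = 3*1
so gcd(59, 28) = 1.
1 divides 185, so solutions exist.
Back-substitute for Bézout coefficients:
  1 = 28 - 9*3
  ... = 59*(-9) + 28*(19)
Scale by 185/1 = 185: (p₀, q₀) = (-1665, 3515).
General solution: p = -1665 + 28t, q = 3515 - 59t for integer t.
p ≥ 0: smallest is -1665 mod 28 = 15 (at t = 60), with q = -25.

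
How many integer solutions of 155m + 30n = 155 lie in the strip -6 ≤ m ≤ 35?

7

gcd(155, 30) = 5  (155 = 5*30 + 5, 30 = 6*5).
Back-substituting, 155*(1) + 30*(-5) = 5.
Scale by 31: particular solution (31, -155); reduce m mod 6: (1, 0).
General solution: m = 1 + 6t, n = 0 - 31t for integer t.
-6 ≤ 1 + 6t ≤ 35 gives t ∈ [-1, 5], which is 7 values.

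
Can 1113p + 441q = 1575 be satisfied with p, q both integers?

yes

gcd(1113, 441) = 21  (1113 = 2*441 + 231, 441 = 1*231 + 210, 231 = 1*210 + 21, 210 = 10*21).
21 divides 1575, so integer solutions exist.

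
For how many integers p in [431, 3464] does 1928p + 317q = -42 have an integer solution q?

10

gcd(1928, 317) = 1.
By Bézout, 1928·(61) + 317·(-371) = 1.
Particular solution: (291, -1770).
General solution: p = 291 + 317t, q = -1770 - 1928t for integer t.
431 ≤ 291 + 317t ≤ 3464 gives t ∈ [1, 10], which is 10 values.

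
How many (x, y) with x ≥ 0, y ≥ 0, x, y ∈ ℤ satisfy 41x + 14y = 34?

gcd(41, 14) = 1.
By Bézout, 41·(-1) + 14·(3) = 1.
One solution: (8, -21).
General: x = 8 + 14t, y = -21 - 41t.
x ≥ 0 ⇒ t ≥ 0; y ≥ 0 ⇒ t ≤ -1. So t ∈ [0, -1]: 0 solutions.

0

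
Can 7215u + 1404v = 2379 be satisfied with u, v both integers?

gcd(7215, 1404) = 39  (7215 = 5*1404 + 195, 1404 = 7*195 + 39, 195 = 5*39).
39 divides 2379, so integer solutions exist.

yes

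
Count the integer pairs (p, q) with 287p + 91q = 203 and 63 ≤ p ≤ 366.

23

gcd(287, 91) = 7.
By Bézout, 287*(-6) + 91*(19) = 7.
Particular solution: (8, -23).
General solution: p = 8 + 13t, q = -23 - 41t for integer t.
63 ≤ 8 + 13t ≤ 366 gives t ∈ [5, 27], which is 23 values.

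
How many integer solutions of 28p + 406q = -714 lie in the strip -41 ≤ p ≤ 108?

6

gcd(406, 28):
  406 = 14×28 + 14
  28 = 2×14
so gcd(406, 28) = 14.
Back-substitute for Bézout coefficients:
  14 = 406 - 14×28
  ... = 28×(-14) + 406×(1)
Scale by -51: particular solution (714, -51); reduce p mod 29: (18, -3).
General solution: p = 18 + 29t, q = -3 - 2t for integer t.
-41 ≤ 18 + 29t ≤ 108 gives t ∈ [-2, 3], which is 6 values.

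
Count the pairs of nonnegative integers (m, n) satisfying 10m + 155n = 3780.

13

gcd(155, 10) = 5  (155 = 15*10 + 5, 10 = 2*5).
Back-substituting, 10*(-15) + 155*(1) = 5.
Scale by 756: one solution is (-11340, 756). Reduce m mod 31: (6, 24).
General: m = 6 + 31t, n = 24 - 2t.
m ≥ 0 ⇒ t ≥ 0; n ≥ 0 ⇒ t ≤ 12. So t ∈ [0, 12]: 13 solutions.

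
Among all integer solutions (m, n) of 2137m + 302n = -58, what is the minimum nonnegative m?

50

gcd(2137, 302) = 1.
1 divides -58, so solutions exist.
By Bézout, 2137×(-105) + 302×(743) = 1.
Scale by -58/1 = -58: (m₀, n₀) = (6090, -43094).
General solution: m = 6090 + 302t, n = -43094 - 2137t for integer t.
m ≥ 0: smallest is 6090 mod 302 = 50 (at t = -20), with n = -354.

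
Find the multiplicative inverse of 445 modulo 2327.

gcd(2327, 445):
  2327 = 5×445 + 102
  445 = 4×102 + 37
  102 = 2×37 + 28
  37 = 1×28 + 9
  28 = 3×9 + 1
  9 = 9×1
so gcd(2327, 445) = 1.
Back-substitute for Bézout coefficients:
  1 = 28 - 3×9
  ... = 445×(-251) + 2327×(48)
So 445×-251 ≡ 1 (mod 2327), and -251 mod 2327 = 2076.

2076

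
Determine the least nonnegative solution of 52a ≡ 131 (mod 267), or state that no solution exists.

59

gcd(267, 52):
  267 = 5*52 + 7
  52 = 7*7 + 3
  7 = 2*3 + 1
  3 = 3*1
so gcd(267, 52) = 1.
1 divides 131, so solutions exist.
Back-substitute for Bézout coefficients:
  1 = 7 - 2*3
  ... = 52*(-77) + 267*(15)
So 52*(-77) ≡ 1 (mod 267); multiply by 131: a ≡ -10087 (mod 267).
Smallest nonnegative: a = -10087 mod 267 = 59.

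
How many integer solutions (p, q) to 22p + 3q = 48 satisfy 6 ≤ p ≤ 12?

3

gcd(22, 3) = 1  (22 = 7*3 + 1, 3 = 3*1).
Back-substituting, 22*(1) + 3*(-7) = 1.
Scale by 48: particular solution (48, -336); reduce p mod 3: (0, 16).
General solution: p = 0 + 3t, q = 16 - 22t for integer t.
6 ≤ 0 + 3t ≤ 12 gives t ∈ [2, 4], which is 3 values.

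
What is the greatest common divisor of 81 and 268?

1

gcd(268, 81):
  268 = 3×81 + 25
  81 = 3×25 + 6
  25 = 4×6 + 1
  6 = 6×1
so gcd(268, 81) = 1.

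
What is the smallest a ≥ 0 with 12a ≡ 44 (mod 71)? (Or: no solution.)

gcd(71, 12) = 1.
1 divides 44, so solutions exist.
By Bézout, 12·(6) + 71·(-1) = 1.
So 12·(6) ≡ 1 (mod 71); multiply by 44: a ≡ 264 (mod 71).
Smallest nonnegative: a = 264 mod 71 = 51.

51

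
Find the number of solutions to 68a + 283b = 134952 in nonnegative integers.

gcd(283, 68) = 1  (283 = 4·68 + 11, 68 = 6·11 + 2, 11 = 5·2 + 1, 2 = 2·1).
Back-substituting, 68·(-129) + 283·(31) = 1.
Scale by 134952: one solution is (-17408808, 4183512). Reduce a mod 283: (220, 424).
General: a = 220 + 283t, b = 424 - 68t.
a ≥ 0 ⇒ t ≥ 0; b ≥ 0 ⇒ t ≤ 6. So t ∈ [0, 6]: 7 solutions.

7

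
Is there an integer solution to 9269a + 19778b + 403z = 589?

gcd(19778, 9269):
  19778 = 2·9269 + 1240
  9269 = 7·1240 + 589
  1240 = 2·589 + 62
  589 = 9·62 + 31
  62 = 2·31
so gcd(19778, 9269) = 31.
gcd(31, 403) = 31.
31 divides 589, so integer solutions exist.

yes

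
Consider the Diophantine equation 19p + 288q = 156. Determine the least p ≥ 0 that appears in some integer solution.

gcd(288, 19):
  288 = 15*19 + 3
  19 = 6*3 + 1
  3 = 3*1
so gcd(288, 19) = 1.
1 divides 156, so solutions exist.
Back-substitute for Bézout coefficients:
  1 = 19 - 6*3
  ... = 19*(91) + 288*(-6)
Scale by 156/1 = 156: (p₀, q₀) = (14196, -936).
General solution: p = 14196 + 288t, q = -936 - 19t for integer t.
p ≥ 0: smallest is 14196 mod 288 = 84 (at t = -49), with q = -5.

84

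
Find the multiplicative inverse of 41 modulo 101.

gcd(101, 41) = 1  (101 = 2*41 + 19, 41 = 2*19 + 3, 19 = 6*3 + 1, 3 = 3*1).
Back-substituting, 41*(-32) + 101*(13) = 1.
So 41*-32 ≡ 1 (mod 101), and -32 mod 101 = 69.

69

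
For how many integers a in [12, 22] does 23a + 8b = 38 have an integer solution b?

1

gcd(23, 8):
  23 = 2×8 + 7
  8 = 1×7 + 1
  7 = 7×1
so gcd(23, 8) = 1.
Back-substitute for Bézout coefficients:
  1 = 8 - 1×7
  ... = 23×(-1) + 8×(3)
Scale by 38: particular solution (-38, 114); reduce a mod 8: (2, -1).
General solution: a = 2 + 8t, b = -1 - 23t for integer t.
12 ≤ 2 + 8t ≤ 22 gives t ∈ [2, 2], which is 1 value.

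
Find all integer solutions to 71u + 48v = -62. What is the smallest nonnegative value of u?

14

gcd(71, 48):
  71 = 1×48 + 23
  48 = 2×23 + 2
  23 = 11×2 + 1
  2 = 2×1
so gcd(71, 48) = 1.
1 divides -62, so solutions exist.
Back-substitute for Bézout coefficients:
  1 = 23 - 11×2
  ... = 71×(23) + 48×(-34)
Scale by -62/1 = -62: (u₀, v₀) = (-1426, 2108).
General solution: u = -1426 + 48t, v = 2108 - 71t for integer t.
u ≥ 0: smallest is -1426 mod 48 = 14 (at t = 30), with v = -22.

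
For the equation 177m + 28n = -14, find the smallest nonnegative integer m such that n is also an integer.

gcd(177, 28) = 1.
1 divides -14, so solutions exist.
By Bézout, 177×(-3) + 28×(19) = 1.
Scale by -14/1 = -14: (m₀, n₀) = (42, -266).
General solution: m = 42 + 28t, n = -266 - 177t for integer t.
m ≥ 0: smallest is 42 mod 28 = 14 (at t = -1), with n = -89.

14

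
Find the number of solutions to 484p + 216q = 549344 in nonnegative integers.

gcd(484, 216) = 4.
By Bézout, 484*(25) + 216*(-56) = 4.
One solution: (26, 2485).
General: p = 26 + 54t, q = 2485 - 121t.
p ≥ 0 ⇒ t ≥ 0; q ≥ 0 ⇒ t ≤ 20. So t ∈ [0, 20]: 21 solutions.

21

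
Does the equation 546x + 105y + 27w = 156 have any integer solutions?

gcd(546, 105):
  546 = 5×105 + 21
  105 = 5×21
so gcd(546, 105) = 21.
gcd(21, 27) = 3.
3 divides 156, so integer solutions exist.

yes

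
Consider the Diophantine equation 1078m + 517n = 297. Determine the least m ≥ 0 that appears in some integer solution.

42

gcd(1078, 517):
  1078 = 2·517 + 44
  517 = 11·44 + 33
  44 = 1·33 + 11
  33 = 3·11
so gcd(1078, 517) = 11.
11 divides 297, so solutions exist.
Back-substitute for Bézout coefficients:
  11 = 44 - 1·33
  ... = 1078·(12) + 517·(-25)
Scale by 297/11 = 27: (m₀, n₀) = (324, -675).
General solution: m = 324 + 47t, n = -675 - 98t for integer t.
m ≥ 0: smallest is 324 mod 47 = 42 (at t = -6), with n = -87.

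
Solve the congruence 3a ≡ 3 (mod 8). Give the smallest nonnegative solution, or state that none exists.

1

gcd(8, 3):
  8 = 2·3 + 2
  3 = 1·2 + 1
  2 = 2·1
so gcd(8, 3) = 1.
1 divides 3, so solutions exist.
Back-substitute for Bézout coefficients:
  1 = 3 - 1·2
  ... = 3·(3) + 8·(-1)
So 3·(3) ≡ 1 (mod 8); multiply by 3: a ≡ 9 (mod 8).
Smallest nonnegative: a = 9 mod 8 = 1.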